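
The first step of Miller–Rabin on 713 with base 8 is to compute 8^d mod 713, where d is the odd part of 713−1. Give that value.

713 − 1 = 712 = 2^3 · 89, so d = 89.
8^1 ≡ 8 (mod 713)
8^2 ≡ 8^2 = 64 ≡ 64 (mod 713)
8^4 ≡ 64^2 = 4096 ≡ 531 (mod 713)
8^8 ≡ 531^2 = 281961 ≡ 326 (mod 713)
8^16 ≡ 326^2 = 106276 ≡ 39 (mod 713)
8^32 ≡ 39^2 = 1521 ≡ 95 (mod 713)
8^64 ≡ 95^2 = 9025 ≡ 469 (mod 713)
89 = 64 + 16 + 8 + 1 in binary powers of 2.
So 8^89 ≡ 469 · 39 · 326 · 8 ≡ 376 (mod 713).
Squaring chain: 376 → 202 → 163; never reaches −1, so base 8 is a Miller–Rabin witness that 713 is composite.

376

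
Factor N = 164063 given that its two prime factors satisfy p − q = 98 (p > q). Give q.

359

Since p = q + 98, we have 164063 = q(q + 98), so q² + 98q − 164063 = 0.
Discriminant: 98² + 4·164063 = 9604 + 656252 = 665856; √665856 = 816.
q = (−98 + 816)/2 = 359, and p = q + 98 = 457.
Check: 359 · 457 = 164063.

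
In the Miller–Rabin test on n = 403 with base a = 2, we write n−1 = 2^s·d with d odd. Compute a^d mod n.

403 − 1 = 402 = 2^1 · 201, so d = 201.
2^1 ≡ 2 (mod 403)
2^2 ≡ 2^2 = 4 ≡ 4 (mod 403)
2^4 ≡ 4^2 = 16 ≡ 16 (mod 403)
2^8 ≡ 16^2 = 256 ≡ 256 (mod 403)
2^16 ≡ 256^2 = 65536 ≡ 250 (mod 403)
2^32 ≡ 250^2 = 62500 ≡ 35 (mod 403)
2^64 ≡ 35^2 = 1225 ≡ 16 (mod 403)
2^128 ≡ 16^2 = 256 ≡ 256 (mod 403)
201 = 128 + 64 + 8 + 1 in binary powers of 2.
So 2^201 ≡ 256 · 16 · 256 · 2 ≡ 343 (mod 403).
Squaring chain: 343; never reaches −1, so base 2 is a Miller–Rabin witness that 403 is composite.

343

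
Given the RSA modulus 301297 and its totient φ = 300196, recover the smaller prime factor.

φ(n) = (p−1)(q−1) = n − (p+q) + 1, so p + q = 301297 − 300196 + 1 = 1102.
p and q are the roots of t² − 1102t + 301297 = 0.
Discriminant: 1102² − 4·301297 = 1214404 − 1205188 = 9216; √9216 = 96.
q = (1102 − 96)/2 = 503, p = (1102 + 96)/2 = 599.
Check: 503 · 599 = 301297.

503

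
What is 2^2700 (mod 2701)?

2^1 ≡ 2 (mod 2701)
2^2 ≡ 2^2 = 4 ≡ 4 (mod 2701)
2^4 ≡ 4^2 = 16 ≡ 16 (mod 2701)
2^8 ≡ 16^2 = 256 ≡ 256 (mod 2701)
2^16 ≡ 256^2 = 65536 ≡ 712 (mod 2701)
2^32 ≡ 712^2 = 506944 ≡ 1857 (mod 2701)
2^64 ≡ 1857^2 = 3448449 ≡ 1973 (mod 2701)
2^128 ≡ 1973^2 = 3892729 ≡ 588 (mod 2701)
2^256 ≡ 588^2 = 345744 ≡ 16 (mod 2701)
2^512 ≡ 16^2 = 256 ≡ 256 (mod 2701)
2^1024 ≡ 256^2 = 65536 ≡ 712 (mod 2701)
2^2048 ≡ 712^2 = 506944 ≡ 1857 (mod 2701)
2700 = 2048 + 512 + 128 + 8 + 4 in binary powers of 2.
So 2^2700 ≡ 1857 · 256 · 588 · 256 · 16 ≡ 1 (mod 2701).
Since the result is 1, base 2 gives no evidence that 2701 is composite.

1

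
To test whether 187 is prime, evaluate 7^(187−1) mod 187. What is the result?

7^1 ≡ 7 (mod 187)
7^2 ≡ 7^2 = 49 ≡ 49 (mod 187)
7^4 ≡ 49^2 = 2401 ≡ 157 (mod 187)
7^8 ≡ 157^2 = 24649 ≡ 152 (mod 187)
7^16 ≡ 152^2 = 23104 ≡ 103 (mod 187)
7^32 ≡ 103^2 = 10609 ≡ 137 (mod 187)
7^64 ≡ 137^2 = 18769 ≡ 69 (mod 187)
7^128 ≡ 69^2 = 4761 ≡ 86 (mod 187)
186 = 128 + 32 + 16 + 8 + 2 in binary powers of 2.
So 7^186 ≡ 86 · 137 · 103 · 152 · 49 ≡ 70 (mod 187).
Since 70 ≠ 1, base 7 is a Fermat witness: 187 is composite.

70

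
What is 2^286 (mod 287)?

2^1 ≡ 2 (mod 287)
2^2 ≡ 2^2 = 4 ≡ 4 (mod 287)
2^4 ≡ 4^2 = 16 ≡ 16 (mod 287)
2^8 ≡ 16^2 = 256 ≡ 256 (mod 287)
2^16 ≡ 256^2 = 65536 ≡ 100 (mod 287)
2^32 ≡ 100^2 = 10000 ≡ 242 (mod 287)
2^64 ≡ 242^2 = 58564 ≡ 16 (mod 287)
2^128 ≡ 16^2 = 256 ≡ 256 (mod 287)
2^256 ≡ 256^2 = 65536 ≡ 100 (mod 287)
286 = 256 + 16 + 8 + 4 + 2 in binary powers of 2.
So 2^286 ≡ 100 · 100 · 256 · 16 · 4 ≡ 23 (mod 287).
Since 23 ≠ 1, base 2 is a Fermat witness: 287 is composite.

23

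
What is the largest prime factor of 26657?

26657 = 19 · 1403
1403 = 23 · 61
61 is prime.
So 26657 = 19 · 23 · 61; the largest prime factor is 61.

61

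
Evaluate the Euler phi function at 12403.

12168

Factor: 12403 = 79 · 157.
φ(12403) = (79−1) · (157−1) = 78 · 156 = 12168.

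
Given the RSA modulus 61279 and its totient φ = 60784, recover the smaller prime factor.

φ(n) = (p−1)(q−1) = n − (p+q) + 1, so p + q = 61279 − 60784 + 1 = 496.
p and q are the roots of t² − 496t + 61279 = 0.
Discriminant: 496² − 4·61279 = 246016 − 245116 = 900; √900 = 30.
q = (496 − 30)/2 = 233, p = (496 + 30)/2 = 263.
Check: 233 · 263 = 61279.

233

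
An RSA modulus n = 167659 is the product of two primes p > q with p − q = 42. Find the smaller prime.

389

Since p = q + 42, we have 167659 = q(q + 42), so q² + 42q − 167659 = 0.
Discriminant: 42² + 4·167659 = 1764 + 670636 = 672400; √672400 = 820.
q = (−42 + 820)/2 = 389, and p = q + 42 = 431.
Check: 389 · 431 = 167659.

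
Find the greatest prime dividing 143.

143 = 11 · 13
13 is prime.
So 143 = 11 · 13; the largest prime factor is 13.

13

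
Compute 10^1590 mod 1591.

10^1 ≡ 10 (mod 1591)
10^2 ≡ 10^2 = 100 ≡ 100 (mod 1591)
10^4 ≡ 100^2 = 10000 ≡ 454 (mod 1591)
10^8 ≡ 454^2 = 206116 ≡ 877 (mod 1591)
10^16 ≡ 877^2 = 769129 ≡ 676 (mod 1591)
10^32 ≡ 676^2 = 456976 ≡ 359 (mod 1591)
10^64 ≡ 359^2 = 128881 ≡ 10 (mod 1591)
10^128 ≡ 10^2 = 100 ≡ 100 (mod 1591)
10^256 ≡ 100^2 = 10000 ≡ 454 (mod 1591)
10^512 ≡ 454^2 = 206116 ≡ 877 (mod 1591)
10^1024 ≡ 877^2 = 769129 ≡ 676 (mod 1591)
1590 = 1024 + 512 + 32 + 16 + 4 + 2 in binary powers of 2.
So 10^1590 ≡ 676 · 877 · 359 · 676 · 454 · 100 ≡ 704 (mod 1591).
Since 704 ≠ 1, base 10 is a Fermat witness: 1591 is composite.

704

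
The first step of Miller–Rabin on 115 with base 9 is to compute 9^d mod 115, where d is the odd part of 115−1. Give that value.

104

115 − 1 = 114 = 2^1 · 57, so d = 57.
9^1 ≡ 9 (mod 115)
9^2 ≡ 9^2 = 81 ≡ 81 (mod 115)
9^4 ≡ 81^2 = 6561 ≡ 6 (mod 115)
9^8 ≡ 6^2 = 36 ≡ 36 (mod 115)
9^16 ≡ 36^2 = 1296 ≡ 31 (mod 115)
9^32 ≡ 31^2 = 961 ≡ 41 (mod 115)
57 = 32 + 16 + 8 + 1 in binary powers of 2.
So 9^57 ≡ 41 · 31 · 36 · 9 ≡ 104 (mod 115).
Squaring chain: 104; never reaches −1, so base 9 is a Miller–Rabin witness that 115 is composite.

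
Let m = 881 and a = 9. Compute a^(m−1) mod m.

1

9^1 ≡ 9 (mod 881)
9^2 ≡ 9^2 = 81 ≡ 81 (mod 881)
9^4 ≡ 81^2 = 6561 ≡ 394 (mod 881)
9^8 ≡ 394^2 = 155236 ≡ 180 (mod 881)
9^16 ≡ 180^2 = 32400 ≡ 684 (mod 881)
9^32 ≡ 684^2 = 467856 ≡ 45 (mod 881)
9^64 ≡ 45^2 = 2025 ≡ 263 (mod 881)
9^128 ≡ 263^2 = 69169 ≡ 451 (mod 881)
9^256 ≡ 451^2 = 203401 ≡ 771 (mod 881)
9^512 ≡ 771^2 = 594441 ≡ 647 (mod 881)
880 = 512 + 256 + 64 + 32 + 16 in binary powers of 2.
So 9^880 ≡ 647 · 771 · 263 · 45 · 684 ≡ 1 (mod 881).
Since the result is 1, base 9 gives no evidence that 881 is composite.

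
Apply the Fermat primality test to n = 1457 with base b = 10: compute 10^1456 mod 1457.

754

10^1 ≡ 10 (mod 1457)
10^2 ≡ 10^2 = 100 ≡ 100 (mod 1457)
10^4 ≡ 100^2 = 10000 ≡ 1258 (mod 1457)
10^8 ≡ 1258^2 = 1582564 ≡ 262 (mod 1457)
10^16 ≡ 262^2 = 68644 ≡ 165 (mod 1457)
10^32 ≡ 165^2 = 27225 ≡ 999 (mod 1457)
10^64 ≡ 999^2 = 998001 ≡ 1413 (mod 1457)
10^128 ≡ 1413^2 = 1996569 ≡ 479 (mod 1457)
10^256 ≡ 479^2 = 229441 ≡ 692 (mod 1457)
10^512 ≡ 692^2 = 478864 ≡ 968 (mod 1457)
10^1024 ≡ 968^2 = 937024 ≡ 173 (mod 1457)
1456 = 1024 + 256 + 128 + 32 + 16 in binary powers of 2.
So 10^1456 ≡ 173 · 692 · 479 · 999 · 165 ≡ 754 (mod 1457).
Since 754 ≠ 1, base 10 is a Fermat witness: 1457 is composite.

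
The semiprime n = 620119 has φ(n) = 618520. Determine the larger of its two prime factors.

941

φ(n) = (p−1)(q−1) = n − (p+q) + 1, so p + q = 620119 − 618520 + 1 = 1600.
p and q are the roots of t² − 1600t + 620119 = 0.
Discriminant: 1600² − 4·620119 = 2560000 − 2480476 = 79524; √79524 = 282.
q = (1600 − 282)/2 = 659, p = (1600 + 282)/2 = 941.
Check: 659 · 941 = 620119.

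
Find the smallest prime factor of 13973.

13973 is odd.
Digit sum 23, not divisible by 3.
Ends in 3: not divisible by 5.
7: 13973 = 7·1996 + 1
11: 13973 = 11·1270 + 3
13: 13973 = 13·1074 + 11
17: 13973 = 17·821 + 16
19: 13973 = 19·735 + 8
23: 13973 = 23·607 + 12
29: 13973 = 29·481 + 24
31: 13973 = 31·450 + 23
37: 13973 = 37·377 + 24
41: 13973 = 41·340 + 33
43: 13973 = 43·324 + 41
47: 13973 = 47·297 + 14
53: 13973 = 53·263 + 34
59: 13973 = 59·236 + 49
61: 13973 = 61·229 + 4
67: 13973 = 67·208 + 37
71: 13973 = 71·196 + 57
73: 13973 = 73·191 + 30
79: 13973 = 79·176 + 69
83: 13973 = 83·168 + 29
89: 13973 = 89·157

89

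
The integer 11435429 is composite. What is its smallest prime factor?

11435429 is odd.
Digit sum 29, not divisible by 3.
Ends in 9: not divisible by 5.
7: 11435429 = 7·1633632 + 5
11: 11435429 = 11·1039584 + 5
13: 11435429 = 13·879648 + 5
17: 11435429 = 17·672672 + 5
19: 11435429 = 19·601864 + 13
23: 11435429 = 23·497192 + 13
29: 11435429 = 29·394325 + 4
31: 11435429 = 31·368884 + 25
37: 11435429 = 37·309065 + 24
41: 11435429 = 41·278912 + 37
43: 11435429 = 43·265940 + 9
47: 11435429 = 47·243307

47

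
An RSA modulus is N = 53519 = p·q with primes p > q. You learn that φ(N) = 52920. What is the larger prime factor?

φ(n) = (p−1)(q−1) = n − (p+q) + 1, so p + q = 53519 − 52920 + 1 = 600.
p and q are the roots of t² − 600t + 53519 = 0.
Discriminant: 600² − 4·53519 = 360000 − 214076 = 145924; √145924 = 382.
q = (600 − 382)/2 = 109, p = (600 + 382)/2 = 491.
Check: 109 · 491 = 53519.

491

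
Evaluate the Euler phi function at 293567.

Factor: 293567 = 29 · 53 · 191.
φ(293567) = (29−1) · (53−1) · (191−1) = 28 · 52 · 190 = 276640.

276640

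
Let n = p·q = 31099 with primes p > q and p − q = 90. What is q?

137

Since p = q + 90, we have 31099 = q(q + 90), so q² + 90q − 31099 = 0.
Discriminant: 90² + 4·31099 = 8100 + 124396 = 132496; √132496 = 364.
q = (−90 + 364)/2 = 137, and p = q + 90 = 227.
Check: 137 · 227 = 31099.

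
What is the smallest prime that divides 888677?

31

888677 is odd.
Digit sum 44, not divisible by 3.
Ends in 7: not divisible by 5.
7: 888677 = 7·126953 + 6
11: 888677 = 11·80788 + 9
13: 888677 = 13·68359 + 10
17: 888677 = 17·52275 + 2
19: 888677 = 19·46772 + 9
23: 888677 = 23·38638 + 3
29: 888677 = 29·30644 + 1
31: 888677 = 31·28667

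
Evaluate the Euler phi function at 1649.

Factor: 1649 = 17 · 97.
φ(1649) = (17−1) · (97−1) = 16 · 96 = 1536.

1536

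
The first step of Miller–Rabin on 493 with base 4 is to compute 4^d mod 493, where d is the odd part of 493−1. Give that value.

493 − 1 = 492 = 2^2 · 123, so d = 123.
4^1 ≡ 4 (mod 493)
4^2 ≡ 4^2 = 16 ≡ 16 (mod 493)
4^4 ≡ 16^2 = 256 ≡ 256 (mod 493)
4^8 ≡ 256^2 = 65536 ≡ 460 (mod 493)
4^16 ≡ 460^2 = 211600 ≡ 103 (mod 493)
4^32 ≡ 103^2 = 10609 ≡ 256 (mod 493)
4^64 ≡ 256^2 = 65536 ≡ 460 (mod 493)
123 = 64 + 32 + 16 + 8 + 2 + 1 in binary powers of 2.
So 4^123 ≡ 460 · 256 · 103 · 460 · 16 · 4 ≡ 353 (mod 493).
Squaring chain: 353 → 373; never reaches −1, so base 4 is a Miller–Rabin witness that 493 is composite.

353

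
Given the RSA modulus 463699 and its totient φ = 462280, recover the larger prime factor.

φ(n) = (p−1)(q−1) = n − (p+q) + 1, so p + q = 463699 − 462280 + 1 = 1420.
p and q are the roots of t² − 1420t + 463699 = 0.
Discriminant: 1420² − 4·463699 = 2016400 − 1854796 = 161604; √161604 = 402.
q = (1420 − 402)/2 = 509, p = (1420 + 402)/2 = 911.
Check: 509 · 911 = 463699.

911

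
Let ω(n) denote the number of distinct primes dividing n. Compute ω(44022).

44022 = 2 · 22011
22011 = 3 · 7337
7337 = 11 · 667
667 = 23 · 29
44022 = 2 · 3 · 11 · 23 · 29, which has 5 distinct prime factors.

5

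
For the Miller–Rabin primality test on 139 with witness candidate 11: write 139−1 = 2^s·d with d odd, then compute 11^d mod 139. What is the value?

1

139 − 1 = 138 = 2^1 · 69, so d = 69.
11^1 ≡ 11 (mod 139)
11^2 ≡ 11^2 = 121 ≡ 121 (mod 139)
11^4 ≡ 121^2 = 14641 ≡ 46 (mod 139)
11^8 ≡ 46^2 = 2116 ≡ 31 (mod 139)
11^16 ≡ 31^2 = 961 ≡ 127 (mod 139)
11^32 ≡ 127^2 = 16129 ≡ 5 (mod 139)
11^64 ≡ 5^2 = 25 ≡ 25 (mod 139)
69 = 64 + 4 + 1 in binary powers of 2.
So 11^69 ≡ 25 · 46 · 11 ≡ 1 (mod 139).
Since 11^d ≡ 1 (mod 139), base 11 does not prove 139 composite.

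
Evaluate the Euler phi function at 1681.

1640

Factor: 1681 = 41^2.
φ(1681) = 41^1·(41−1) = 1640.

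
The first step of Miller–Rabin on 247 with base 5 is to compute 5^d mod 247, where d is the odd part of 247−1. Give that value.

216

247 − 1 = 246 = 2^1 · 123, so d = 123.
5^1 ≡ 5 (mod 247)
5^2 ≡ 5^2 = 25 ≡ 25 (mod 247)
5^4 ≡ 25^2 = 625 ≡ 131 (mod 247)
5^8 ≡ 131^2 = 17161 ≡ 118 (mod 247)
5^16 ≡ 118^2 = 13924 ≡ 92 (mod 247)
5^32 ≡ 92^2 = 8464 ≡ 66 (mod 247)
5^64 ≡ 66^2 = 4356 ≡ 157 (mod 247)
123 = 64 + 32 + 16 + 8 + 2 + 1 in binary powers of 2.
So 5^123 ≡ 157 · 66 · 92 · 118 · 25 · 5 ≡ 216 (mod 247).
Squaring chain: 216; never reaches −1, so base 5 is a Miller–Rabin witness that 247 is composite.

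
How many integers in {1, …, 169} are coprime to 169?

156

Factor: 169 = 13^2.
φ(169) = 13^1·(13−1) = 156.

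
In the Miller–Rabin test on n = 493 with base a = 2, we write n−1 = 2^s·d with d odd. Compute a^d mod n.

493 − 1 = 492 = 2^2 · 123, so d = 123.
2^1 ≡ 2 (mod 493)
2^2 ≡ 2^2 = 4 ≡ 4 (mod 493)
2^4 ≡ 4^2 = 16 ≡ 16 (mod 493)
2^8 ≡ 16^2 = 256 ≡ 256 (mod 493)
2^16 ≡ 256^2 = 65536 ≡ 460 (mod 493)
2^32 ≡ 460^2 = 211600 ≡ 103 (mod 493)
2^64 ≡ 103^2 = 10609 ≡ 256 (mod 493)
123 = 64 + 32 + 16 + 8 + 2 + 1 in binary powers of 2.
So 2^123 ≡ 256 · 103 · 460 · 256 · 4 · 2 ≡ 76 (mod 493).
Squaring chain: 76 → 353; never reaches −1, so base 2 is a Miller–Rabin witness that 493 is composite.

76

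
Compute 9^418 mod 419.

9^1 ≡ 9 (mod 419)
9^2 ≡ 9^2 = 81 ≡ 81 (mod 419)
9^4 ≡ 81^2 = 6561 ≡ 276 (mod 419)
9^8 ≡ 276^2 = 76176 ≡ 337 (mod 419)
9^16 ≡ 337^2 = 113569 ≡ 20 (mod 419)
9^32 ≡ 20^2 = 400 ≡ 400 (mod 419)
9^64 ≡ 400^2 = 160000 ≡ 361 (mod 419)
9^128 ≡ 361^2 = 130321 ≡ 12 (mod 419)
9^256 ≡ 12^2 = 144 ≡ 144 (mod 419)
418 = 256 + 128 + 32 + 2 in binary powers of 2.
So 9^418 ≡ 144 · 12 · 400 · 81 ≡ 1 (mod 419).
Since the result is 1, base 9 gives no evidence that 419 is composite.

1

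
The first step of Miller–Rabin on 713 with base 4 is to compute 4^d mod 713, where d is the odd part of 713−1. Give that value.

713 − 1 = 712 = 2^3 · 89, so d = 89.
4^1 ≡ 4 (mod 713)
4^2 ≡ 4^2 = 16 ≡ 16 (mod 713)
4^4 ≡ 16^2 = 256 ≡ 256 (mod 713)
4^8 ≡ 256^2 = 65536 ≡ 653 (mod 713)
4^16 ≡ 653^2 = 426409 ≡ 35 (mod 713)
4^32 ≡ 35^2 = 1225 ≡ 512 (mod 713)
4^64 ≡ 512^2 = 262144 ≡ 473 (mod 713)
89 = 64 + 16 + 8 + 1 in binary powers of 2.
So 4^89 ≡ 473 · 35 · 653 · 4 ≡ 349 (mod 713).
Squaring chain: 349 → 591 → 624; never reaches −1, so base 4 is a Miller–Rabin witness that 713 is composite.

349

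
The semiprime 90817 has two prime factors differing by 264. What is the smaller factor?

197

Since p = q + 264, we have 90817 = q(q + 264), so q² + 264q − 90817 = 0.
Discriminant: 264² + 4·90817 = 69696 + 363268 = 432964; √432964 = 658.
q = (−264 + 658)/2 = 197, and p = q + 264 = 461.
Check: 197 · 461 = 90817.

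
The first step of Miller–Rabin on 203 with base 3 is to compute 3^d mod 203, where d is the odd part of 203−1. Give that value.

203 − 1 = 202 = 2^1 · 101, so d = 101.
3^1 ≡ 3 (mod 203)
3^2 ≡ 3^2 = 9 ≡ 9 (mod 203)
3^4 ≡ 9^2 = 81 ≡ 81 (mod 203)
3^8 ≡ 81^2 = 6561 ≡ 65 (mod 203)
3^16 ≡ 65^2 = 4225 ≡ 165 (mod 203)
3^32 ≡ 165^2 = 27225 ≡ 23 (mod 203)
3^64 ≡ 23^2 = 529 ≡ 123 (mod 203)
101 = 64 + 32 + 4 + 1 in binary powers of 2.
So 3^101 ≡ 123 · 23 · 81 · 3 ≡ 89 (mod 203).
Squaring chain: 89; never reaches −1, so base 3 is a Miller–Rabin witness that 203 is composite.

89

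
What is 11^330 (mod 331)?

11^1 ≡ 11 (mod 331)
11^2 ≡ 11^2 = 121 ≡ 121 (mod 331)
11^4 ≡ 121^2 = 14641 ≡ 77 (mod 331)
11^8 ≡ 77^2 = 5929 ≡ 302 (mod 331)
11^16 ≡ 302^2 = 91204 ≡ 179 (mod 331)
11^32 ≡ 179^2 = 32041 ≡ 265 (mod 331)
11^64 ≡ 265^2 = 70225 ≡ 53 (mod 331)
11^128 ≡ 53^2 = 2809 ≡ 161 (mod 331)
11^256 ≡ 161^2 = 25921 ≡ 103 (mod 331)
330 = 256 + 64 + 8 + 2 in binary powers of 2.
So 11^330 ≡ 103 · 53 · 302 · 121 ≡ 1 (mod 331).
Since the result is 1, base 11 gives no evidence that 331 is composite.

1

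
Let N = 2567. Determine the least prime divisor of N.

17

2567 is odd.
Digit sum 20, not divisible by 3.
Ends in 7: not divisible by 5.
7: 2567 = 7·366 + 5
11: 2567 = 11·233 + 4
13: 2567 = 13·197 + 6
17: 2567 = 17·151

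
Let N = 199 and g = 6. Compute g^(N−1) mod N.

6^1 ≡ 6 (mod 199)
6^2 ≡ 6^2 = 36 ≡ 36 (mod 199)
6^4 ≡ 36^2 = 1296 ≡ 102 (mod 199)
6^8 ≡ 102^2 = 10404 ≡ 56 (mod 199)
6^16 ≡ 56^2 = 3136 ≡ 151 (mod 199)
6^32 ≡ 151^2 = 22801 ≡ 115 (mod 199)
6^64 ≡ 115^2 = 13225 ≡ 91 (mod 199)
6^128 ≡ 91^2 = 8281 ≡ 122 (mod 199)
198 = 128 + 64 + 4 + 2 in binary powers of 2.
So 6^198 ≡ 122 · 91 · 102 · 36 ≡ 1 (mod 199).
Since the result is 1, base 6 gives no evidence that 199 is composite.

1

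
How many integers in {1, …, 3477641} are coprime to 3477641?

Factor: 3477641 = 127 · 139 · 197.
φ(3477641) = (127−1) · (139−1) · (197−1) = 126 · 138 · 196 = 3408048.

3408048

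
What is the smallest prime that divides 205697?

29

205697 is odd.
Digit sum 29, not divisible by 3.
Ends in 7: not divisible by 5.
7: 205697 = 7·29385 + 2
11: 205697 = 11·18699 + 8
13: 205697 = 13·15822 + 11
17: 205697 = 17·12099 + 14
19: 205697 = 19·10826 + 3
23: 205697 = 23·8943 + 8
29: 205697 = 29·7093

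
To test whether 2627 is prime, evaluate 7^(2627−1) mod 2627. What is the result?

774

7^1 ≡ 7 (mod 2627)
7^2 ≡ 7^2 = 49 ≡ 49 (mod 2627)
7^4 ≡ 49^2 = 2401 ≡ 2401 (mod 2627)
7^8 ≡ 2401^2 = 5764801 ≡ 1163 (mod 2627)
7^16 ≡ 1163^2 = 1352569 ≡ 2291 (mod 2627)
7^32 ≡ 2291^2 = 5248681 ≡ 2562 (mod 2627)
7^64 ≡ 2562^2 = 6563844 ≡ 1598 (mod 2627)
7^128 ≡ 1598^2 = 2553604 ≡ 160 (mod 2627)
7^256 ≡ 160^2 = 25600 ≡ 1957 (mod 2627)
7^512 ≡ 1957^2 = 3829849 ≡ 2310 (mod 2627)
7^1024 ≡ 2310^2 = 5336100 ≡ 663 (mod 2627)
7^2048 ≡ 663^2 = 439569 ≡ 860 (mod 2627)
2626 = 2048 + 512 + 64 + 2 in binary powers of 2.
So 7^2626 ≡ 860 · 2310 · 1598 · 49 ≡ 774 (mod 2627).
Since 774 ≠ 1, base 7 is a Fermat witness: 2627 is composite.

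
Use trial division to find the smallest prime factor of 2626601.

67

2626601 is odd.
Digit sum 23, not divisible by 3.
Ends in 1: not divisible by 5.
7: 2626601 = 7·375228 + 5
11: 2626601 = 11·238781 + 10
13: 2626601 = 13·202046 + 3
17: 2626601 = 17·154505 + 16
19: 2626601 = 19·138242 + 3
23: 2626601 = 23·114200 + 1
29: 2626601 = 29·90572 + 13
31: 2626601 = 31·84729 + 2
37: 2626601 = 37·70989 + 8
41: 2626601 = 41·64063 + 18
43: 2626601 = 43·61083 + 32
47: 2626601 = 47·55885 + 6
53: 2626601 = 53·49558 + 27
59: 2626601 = 59·44518 + 39
61: 2626601 = 61·43059 + 2
67: 2626601 = 67·39203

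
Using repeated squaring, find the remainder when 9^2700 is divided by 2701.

1

9^1 ≡ 9 (mod 2701)
9^2 ≡ 9^2 = 81 ≡ 81 (mod 2701)
9^4 ≡ 81^2 = 6561 ≡ 1159 (mod 2701)
9^8 ≡ 1159^2 = 1343281 ≡ 884 (mod 2701)
9^16 ≡ 884^2 = 781456 ≡ 867 (mod 2701)
9^32 ≡ 867^2 = 751689 ≡ 811 (mod 2701)
9^64 ≡ 811^2 = 657721 ≡ 1378 (mod 2701)
9^128 ≡ 1378^2 = 1898884 ≡ 81 (mod 2701)
9^256 ≡ 81^2 = 6561 ≡ 1159 (mod 2701)
9^512 ≡ 1159^2 = 1343281 ≡ 884 (mod 2701)
9^1024 ≡ 884^2 = 781456 ≡ 867 (mod 2701)
9^2048 ≡ 867^2 = 751689 ≡ 811 (mod 2701)
2700 = 2048 + 512 + 128 + 8 + 4 in binary powers of 2.
So 9^2700 ≡ 811 · 884 · 81 · 884 · 1159 ≡ 1 (mod 2701).
Since the result is 1, base 9 gives no evidence that 2701 is composite.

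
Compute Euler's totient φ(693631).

669120

Factor: 693631 = 61 · 83 · 137.
φ(693631) = (61−1) · (83−1) · (137−1) = 60 · 82 · 136 = 669120.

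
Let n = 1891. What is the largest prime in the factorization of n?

1891 = 31 · 61
61 is prime.
So 1891 = 31 · 61; the largest prime factor is 61.

61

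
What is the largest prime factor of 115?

23

115 = 5 · 23
23 is prime.
So 115 = 5 · 23; the largest prime factor is 23.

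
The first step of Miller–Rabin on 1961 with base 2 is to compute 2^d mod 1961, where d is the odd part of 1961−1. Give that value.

1874

1961 − 1 = 1960 = 2^3 · 245, so d = 245.
2^1 ≡ 2 (mod 1961)
2^2 ≡ 2^2 = 4 ≡ 4 (mod 1961)
2^4 ≡ 4^2 = 16 ≡ 16 (mod 1961)
2^8 ≡ 16^2 = 256 ≡ 256 (mod 1961)
2^16 ≡ 256^2 = 65536 ≡ 823 (mod 1961)
2^32 ≡ 823^2 = 677329 ≡ 784 (mod 1961)
2^64 ≡ 784^2 = 614656 ≡ 863 (mod 1961)
2^128 ≡ 863^2 = 744769 ≡ 1550 (mod 1961)
245 = 128 + 64 + 32 + 16 + 4 + 1 in binary powers of 2.
So 2^245 ≡ 1550 · 863 · 784 · 823 · 16 · 2 ≡ 1874 (mod 1961).
Squaring chain: 1874 → 1686 → 1107; never reaches −1, so base 2 is a Miller–Rabin witness that 1961 is composite.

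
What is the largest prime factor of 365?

365 = 5 · 73
73 is prime.
So 365 = 5 · 73; the largest prime factor is 73.

73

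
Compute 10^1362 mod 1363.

63

10^1 ≡ 10 (mod 1363)
10^2 ≡ 10^2 = 100 ≡ 100 (mod 1363)
10^4 ≡ 100^2 = 10000 ≡ 459 (mod 1363)
10^8 ≡ 459^2 = 210681 ≡ 779 (mod 1363)
10^16 ≡ 779^2 = 606841 ≡ 306 (mod 1363)
10^32 ≡ 306^2 = 93636 ≡ 952 (mod 1363)
10^64 ≡ 952^2 = 906304 ≡ 1272 (mod 1363)
10^128 ≡ 1272^2 = 1617984 ≡ 103 (mod 1363)
10^256 ≡ 103^2 = 10609 ≡ 1068 (mod 1363)
10^512 ≡ 1068^2 = 1140624 ≡ 1156 (mod 1363)
10^1024 ≡ 1156^2 = 1336336 ≡ 596 (mod 1363)
1362 = 1024 + 256 + 64 + 16 + 2 in binary powers of 2.
So 10^1362 ≡ 596 · 1068 · 1272 · 306 · 100 ≡ 63 (mod 1363).
Since 63 ≠ 1, base 10 is a Fermat witness: 1363 is composite.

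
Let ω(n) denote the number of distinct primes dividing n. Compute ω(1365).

1365 = 3 · 455
455 = 5 · 91
91 = 7 · 13
1365 = 3 · 5 · 7 · 13, which has 4 distinct prime factors.

4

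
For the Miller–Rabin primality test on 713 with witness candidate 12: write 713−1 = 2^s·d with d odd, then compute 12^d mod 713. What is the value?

633

713 − 1 = 712 = 2^3 · 89, so d = 89.
12^1 ≡ 12 (mod 713)
12^2 ≡ 12^2 = 144 ≡ 144 (mod 713)
12^4 ≡ 144^2 = 20736 ≡ 59 (mod 713)
12^8 ≡ 59^2 = 3481 ≡ 629 (mod 713)
12^16 ≡ 629^2 = 395641 ≡ 639 (mod 713)
12^32 ≡ 639^2 = 408321 ≡ 485 (mod 713)
12^64 ≡ 485^2 = 235225 ≡ 648 (mod 713)
89 = 64 + 16 + 8 + 1 in binary powers of 2.
So 12^89 ≡ 648 · 639 · 629 · 12 ≡ 633 (mod 713).
Squaring chain: 633 → 696 → 289; never reaches −1, so base 12 is a Miller–Rabin witness that 713 is composite.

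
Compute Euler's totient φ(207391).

Factor: 207391 = 23 · 71 · 127.
φ(207391) = (23−1) · (71−1) · (127−1) = 22 · 70 · 126 = 194040.

194040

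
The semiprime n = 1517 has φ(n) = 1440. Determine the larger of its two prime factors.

φ(n) = (p−1)(q−1) = n − (p+q) + 1, so p + q = 1517 − 1440 + 1 = 78.
p and q are the roots of t² − 78t + 1517 = 0.
Discriminant: 78² − 4·1517 = 6084 − 6068 = 16; √16 = 4.
q = (78 − 4)/2 = 37, p = (78 + 4)/2 = 41.
Check: 37 · 41 = 1517.

41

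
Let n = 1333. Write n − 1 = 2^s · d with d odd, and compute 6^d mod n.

1333 − 1 = 1332 = 2^2 · 333, so d = 333.
6^1 ≡ 6 (mod 1333)
6^2 ≡ 6^2 = 36 ≡ 36 (mod 1333)
6^4 ≡ 36^2 = 1296 ≡ 1296 (mod 1333)
6^8 ≡ 1296^2 = 1679616 ≡ 36 (mod 1333)
6^16 ≡ 36^2 = 1296 ≡ 1296 (mod 1333)
6^32 ≡ 1296^2 = 1679616 ≡ 36 (mod 1333)
6^64 ≡ 36^2 = 1296 ≡ 1296 (mod 1333)
6^128 ≡ 1296^2 = 1679616 ≡ 36 (mod 1333)
6^256 ≡ 36^2 = 1296 ≡ 1296 (mod 1333)
333 = 256 + 64 + 8 + 4 + 1 in binary powers of 2.
So 6^333 ≡ 1296 · 1296 · 36 · 1296 · 6 ≡ 216 (mod 1333).
Squaring chain: 216 → 1; never reaches −1, so base 6 is a Miller–Rabin witness that 1333 is composite.

216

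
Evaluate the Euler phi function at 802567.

769824

Factor: 802567 = 37 · 109 · 199.
φ(802567) = (37−1) · (109−1) · (199−1) = 36 · 108 · 198 = 769824.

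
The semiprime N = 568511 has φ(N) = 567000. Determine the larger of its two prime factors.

φ(n) = (p−1)(q−1) = n − (p+q) + 1, so p + q = 568511 − 567000 + 1 = 1512.
p and q are the roots of t² − 1512t + 568511 = 0.
Discriminant: 1512² − 4·568511 = 2286144 − 2274044 = 12100; √12100 = 110.
q = (1512 − 110)/2 = 701, p = (1512 + 110)/2 = 811.
Check: 701 · 811 = 568511.

811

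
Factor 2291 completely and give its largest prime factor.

79

2291 = 29 · 79
79 is prime.
So 2291 = 29 · 79; the largest prime factor is 79.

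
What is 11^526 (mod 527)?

11^1 ≡ 11 (mod 527)
11^2 ≡ 11^2 = 121 ≡ 121 (mod 527)
11^4 ≡ 121^2 = 14641 ≡ 412 (mod 527)
11^8 ≡ 412^2 = 169744 ≡ 50 (mod 527)
11^16 ≡ 50^2 = 2500 ≡ 392 (mod 527)
11^32 ≡ 392^2 = 153664 ≡ 307 (mod 527)
11^64 ≡ 307^2 = 94249 ≡ 443 (mod 527)
11^128 ≡ 443^2 = 196249 ≡ 205 (mod 527)
11^256 ≡ 205^2 = 42025 ≡ 392 (mod 527)
11^512 ≡ 392^2 = 153664 ≡ 307 (mod 527)
526 = 512 + 8 + 4 + 2 in binary powers of 2.
So 11^526 ≡ 307 · 50 · 412 · 121 ≡ 485 (mod 527).
Since 485 ≠ 1, base 11 is a Fermat witness: 527 is composite.

485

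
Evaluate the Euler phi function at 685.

Factor: 685 = 5 · 137.
φ(685) = (5−1) · (137−1) = 4 · 136 = 544.

544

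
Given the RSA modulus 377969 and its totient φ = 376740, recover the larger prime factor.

φ(n) = (p−1)(q−1) = n − (p+q) + 1, so p + q = 377969 − 376740 + 1 = 1230.
p and q are the roots of t² − 1230t + 377969 = 0.
Discriminant: 1230² − 4·377969 = 1512900 − 1511876 = 1024; √1024 = 32.
q = (1230 − 32)/2 = 599, p = (1230 + 32)/2 = 631.
Check: 599 · 631 = 377969.

631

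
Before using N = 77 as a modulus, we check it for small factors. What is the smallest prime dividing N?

77 is odd.
Digit sum 14, not divisible by 3.
Ends in 7: not divisible by 5.
7: 77 = 7·11

7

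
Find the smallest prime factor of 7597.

7597 is odd.
Digit sum 28, not divisible by 3.
Ends in 7: not divisible by 5.
7: 7597 = 7·1085 + 2
11: 7597 = 11·690 + 7
13: 7597 = 13·584 + 5
17: 7597 = 17·446 + 15
19: 7597 = 19·399 + 16
23: 7597 = 23·330 + 7
29: 7597 = 29·261 + 28
31: 7597 = 31·245 + 2
37: 7597 = 37·205 + 12
41: 7597 = 41·185 + 12
43: 7597 = 43·176 + 29
47: 7597 = 47·161 + 30
53: 7597 = 53·143 + 18
59: 7597 = 59·128 + 45
61: 7597 = 61·124 + 33
67: 7597 = 67·113 + 26
71: 7597 = 71·107

71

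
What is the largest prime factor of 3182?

3182 = 2 · 1591
1591 = 37 · 43
43 is prime.
So 3182 = 2 · 37 · 43; the largest prime factor is 43.

43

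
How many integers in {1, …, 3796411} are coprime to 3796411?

Factor: 3796411 = 127 · 167 · 179.
φ(3796411) = (127−1) · (167−1) · (179−1) = 126 · 166 · 178 = 3723048.

3723048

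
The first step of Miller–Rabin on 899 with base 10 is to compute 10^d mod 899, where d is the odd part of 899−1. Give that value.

648

899 − 1 = 898 = 2^1 · 449, so d = 449.
10^1 ≡ 10 (mod 899)
10^2 ≡ 10^2 = 100 ≡ 100 (mod 899)
10^4 ≡ 100^2 = 10000 ≡ 111 (mod 899)
10^8 ≡ 111^2 = 12321 ≡ 634 (mod 899)
10^16 ≡ 634^2 = 401956 ≡ 103 (mod 899)
10^32 ≡ 103^2 = 10609 ≡ 720 (mod 899)
10^64 ≡ 720^2 = 518400 ≡ 576 (mod 899)
10^128 ≡ 576^2 = 331776 ≡ 45 (mod 899)
10^256 ≡ 45^2 = 2025 ≡ 227 (mod 899)
449 = 256 + 128 + 64 + 1 in binary powers of 2.
So 10^449 ≡ 227 · 45 · 576 · 10 ≡ 648 (mod 899).
Squaring chain: 648; never reaches −1, so base 10 is a Miller–Rabin witness that 899 is composite.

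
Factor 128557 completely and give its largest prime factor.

31

128557 = 11 · 11687
11687 = 13 · 899
899 = 29 · 31
31 is prime.
So 128557 = 11 · 13 · 29 · 31; the largest prime factor is 31.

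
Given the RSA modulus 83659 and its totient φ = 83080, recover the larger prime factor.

311

φ(n) = (p−1)(q−1) = n − (p+q) + 1, so p + q = 83659 − 83080 + 1 = 580.
p and q are the roots of t² − 580t + 83659 = 0.
Discriminant: 580² − 4·83659 = 336400 − 334636 = 1764; √1764 = 42.
q = (580 − 42)/2 = 269, p = (580 + 42)/2 = 311.
Check: 269 · 311 = 83659.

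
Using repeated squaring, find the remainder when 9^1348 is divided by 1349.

9^1 ≡ 9 (mod 1349)
9^2 ≡ 9^2 = 81 ≡ 81 (mod 1349)
9^4 ≡ 81^2 = 6561 ≡ 1165 (mod 1349)
9^8 ≡ 1165^2 = 1357225 ≡ 131 (mod 1349)
9^16 ≡ 131^2 = 17161 ≡ 973 (mod 1349)
9^32 ≡ 973^2 = 946729 ≡ 1080 (mod 1349)
9^64 ≡ 1080^2 = 1166400 ≡ 864 (mod 1349)
9^128 ≡ 864^2 = 746496 ≡ 499 (mod 1349)
9^256 ≡ 499^2 = 249001 ≡ 785 (mod 1349)
9^512 ≡ 785^2 = 616225 ≡ 1081 (mod 1349)
9^1024 ≡ 1081^2 = 1168561 ≡ 327 (mod 1349)
1348 = 1024 + 256 + 64 + 4 in binary powers of 2.
So 9^1348 ≡ 327 · 785 · 864 · 1165 ≡ 1068 (mod 1349).
Since 1068 ≠ 1, base 9 is a Fermat witness: 1349 is composite.

1068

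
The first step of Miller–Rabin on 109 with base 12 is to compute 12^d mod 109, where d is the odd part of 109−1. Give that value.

108

109 − 1 = 108 = 2^2 · 27, so d = 27.
12^1 ≡ 12 (mod 109)
12^2 ≡ 12^2 = 144 ≡ 35 (mod 109)
12^4 ≡ 35^2 = 1225 ≡ 26 (mod 109)
12^8 ≡ 26^2 = 676 ≡ 22 (mod 109)
12^16 ≡ 22^2 = 484 ≡ 48 (mod 109)
27 = 16 + 8 + 2 + 1 in binary powers of 2.
So 12^27 ≡ 48 · 22 · 35 · 12 ≡ 108 (mod 109).
Since 12^d ≡ 108 (mod 109), base 12 does not prove 109 composite.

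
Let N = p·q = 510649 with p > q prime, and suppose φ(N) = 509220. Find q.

φ(n) = (p−1)(q−1) = n − (p+q) + 1, so p + q = 510649 − 509220 + 1 = 1430.
p and q are the roots of t² − 1430t + 510649 = 0.
Discriminant: 1430² − 4·510649 = 2044900 − 2042596 = 2304; √2304 = 48.
q = (1430 − 48)/2 = 691, p = (1430 + 48)/2 = 739.
Check: 691 · 739 = 510649.

691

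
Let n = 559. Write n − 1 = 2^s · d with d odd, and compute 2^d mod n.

559 − 1 = 558 = 2^1 · 279, so d = 279.
2^1 ≡ 2 (mod 559)
2^2 ≡ 2^2 = 4 ≡ 4 (mod 559)
2^4 ≡ 4^2 = 16 ≡ 16 (mod 559)
2^8 ≡ 16^2 = 256 ≡ 256 (mod 559)
2^16 ≡ 256^2 = 65536 ≡ 133 (mod 559)
2^32 ≡ 133^2 = 17689 ≡ 360 (mod 559)
2^64 ≡ 360^2 = 129600 ≡ 471 (mod 559)
2^128 ≡ 471^2 = 221841 ≡ 477 (mod 559)
2^256 ≡ 477^2 = 227529 ≡ 16 (mod 559)
279 = 256 + 16 + 4 + 2 + 1 in binary powers of 2.
So 2^279 ≡ 16 · 133 · 16 · 4 · 2 ≡ 151 (mod 559).
Squaring chain: 151; never reaches −1, so base 2 is a Miller–Rabin witness that 559 is composite.

151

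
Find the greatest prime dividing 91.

13

91 = 7 · 13
13 is prime.
So 91 = 7 · 13; the largest prime factor is 13.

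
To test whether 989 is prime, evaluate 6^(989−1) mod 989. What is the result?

522

6^1 ≡ 6 (mod 989)
6^2 ≡ 6^2 = 36 ≡ 36 (mod 989)
6^4 ≡ 36^2 = 1296 ≡ 307 (mod 989)
6^8 ≡ 307^2 = 94249 ≡ 294 (mod 989)
6^16 ≡ 294^2 = 86436 ≡ 393 (mod 989)
6^32 ≡ 393^2 = 154449 ≡ 165 (mod 989)
6^64 ≡ 165^2 = 27225 ≡ 522 (mod 989)
6^128 ≡ 522^2 = 272484 ≡ 509 (mod 989)
6^256 ≡ 509^2 = 259081 ≡ 952 (mod 989)
6^512 ≡ 952^2 = 906304 ≡ 380 (mod 989)
988 = 512 + 256 + 128 + 64 + 16 + 8 + 4 in binary powers of 2.
So 6^988 ≡ 380 · 952 · 509 · 522 · 393 · 294 · 307 ≡ 522 (mod 989).
Since 522 ≠ 1, base 6 is a Fermat witness: 989 is composite.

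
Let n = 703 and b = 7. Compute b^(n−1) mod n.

1

7^1 ≡ 7 (mod 703)
7^2 ≡ 7^2 = 49 ≡ 49 (mod 703)
7^4 ≡ 49^2 = 2401 ≡ 292 (mod 703)
7^8 ≡ 292^2 = 85264 ≡ 201 (mod 703)
7^16 ≡ 201^2 = 40401 ≡ 330 (mod 703)
7^32 ≡ 330^2 = 108900 ≡ 638 (mod 703)
7^64 ≡ 638^2 = 407044 ≡ 7 (mod 703)
7^128 ≡ 7^2 = 49 ≡ 49 (mod 703)
7^256 ≡ 49^2 = 2401 ≡ 292 (mod 703)
7^512 ≡ 292^2 = 85264 ≡ 201 (mod 703)
702 = 512 + 128 + 32 + 16 + 8 + 4 + 2 in binary powers of 2.
So 7^702 ≡ 201 · 49 · 638 · 330 · 201 · 292 · 49 ≡ 1 (mod 703).
Since the result is 1, base 7 gives no evidence that 703 is composite.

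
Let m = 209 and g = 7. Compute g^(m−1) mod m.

64

7^1 ≡ 7 (mod 209)
7^2 ≡ 7^2 = 49 ≡ 49 (mod 209)
7^4 ≡ 49^2 = 2401 ≡ 102 (mod 209)
7^8 ≡ 102^2 = 10404 ≡ 163 (mod 209)
7^16 ≡ 163^2 = 26569 ≡ 26 (mod 209)
7^32 ≡ 26^2 = 676 ≡ 49 (mod 209)
7^64 ≡ 49^2 = 2401 ≡ 102 (mod 209)
7^128 ≡ 102^2 = 10404 ≡ 163 (mod 209)
208 = 128 + 64 + 16 in binary powers of 2.
So 7^208 ≡ 163 · 102 · 26 ≡ 64 (mod 209).
Since 64 ≠ 1, base 7 is a Fermat witness: 209 is composite.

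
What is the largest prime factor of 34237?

73

34237 = 7 · 4891
4891 = 67 · 73
73 is prime.
So 34237 = 7 · 67 · 73; the largest prime factor is 73.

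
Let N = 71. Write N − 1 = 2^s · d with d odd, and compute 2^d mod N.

71 − 1 = 70 = 2^1 · 35, so d = 35.
2^1 ≡ 2 (mod 71)
2^2 ≡ 2^2 = 4 ≡ 4 (mod 71)
2^4 ≡ 4^2 = 16 ≡ 16 (mod 71)
2^8 ≡ 16^2 = 256 ≡ 43 (mod 71)
2^16 ≡ 43^2 = 1849 ≡ 3 (mod 71)
2^32 ≡ 3^2 = 9 ≡ 9 (mod 71)
35 = 32 + 2 + 1 in binary powers of 2.
So 2^35 ≡ 9 · 4 · 2 ≡ 1 (mod 71).
Since 2^d ≡ 1 (mod 71), base 2 does not prove 71 composite.

1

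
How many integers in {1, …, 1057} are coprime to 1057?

Factor: 1057 = 7 · 151.
φ(1057) = (7−1) · (151−1) = 6 · 150 = 900.

900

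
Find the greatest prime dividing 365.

365 = 5 · 73
73 is prime.
So 365 = 5 · 73; the largest prime factor is 73.

73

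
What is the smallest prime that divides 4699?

4699 is odd.
Digit sum 28, not divisible by 3.
Ends in 9: not divisible by 5.
7: 4699 = 7·671 + 2
11: 4699 = 11·427 + 2
13: 4699 = 13·361 + 6
17: 4699 = 17·276 + 7
19: 4699 = 19·247 + 6
23: 4699 = 23·204 + 7
29: 4699 = 29·162 + 1
31: 4699 = 31·151 + 18
37: 4699 = 37·127

37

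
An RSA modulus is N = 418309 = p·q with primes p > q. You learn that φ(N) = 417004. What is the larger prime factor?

φ(n) = (p−1)(q−1) = n − (p+q) + 1, so p + q = 418309 − 417004 + 1 = 1306.
p and q are the roots of t² − 1306t + 418309 = 0.
Discriminant: 1306² − 4·418309 = 1705636 − 1673236 = 32400; √32400 = 180.
q = (1306 − 180)/2 = 563, p = (1306 + 180)/2 = 743.
Check: 563 · 743 = 418309.

743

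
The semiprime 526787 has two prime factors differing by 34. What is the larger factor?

743

Since p = q + 34, we have 526787 = q(q + 34), so q² + 34q − 526787 = 0.
Discriminant: 34² + 4·526787 = 1156 + 2107148 = 2108304; √2108304 = 1452.
q = (−34 + 1452)/2 = 709, and p = q + 34 = 743.
Check: 709 · 743 = 526787.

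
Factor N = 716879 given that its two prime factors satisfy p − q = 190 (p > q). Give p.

Since p = q + 190, we have 716879 = q(q + 190), so q² + 190q − 716879 = 0.
Discriminant: 190² + 4·716879 = 36100 + 2867516 = 2903616; √2903616 = 1704.
q = (−190 + 1704)/2 = 757, and p = q + 190 = 947.
Check: 757 · 947 = 716879.

947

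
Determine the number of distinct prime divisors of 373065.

6

373065 = 3 · 124355
124355 = 5 · 24871
24871 = 7 · 3553
3553 = 11 · 323
323 = 17 · 19
373065 = 3 · 5 · 7 · 11 · 17 · 19, which has 6 distinct prime factors.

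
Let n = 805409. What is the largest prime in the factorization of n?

73

805409 = 11 · 73219
73219 = 17 · 4307
4307 = 59 · 73
73 is prime.
So 805409 = 11 · 17 · 59 · 73; the largest prime factor is 73.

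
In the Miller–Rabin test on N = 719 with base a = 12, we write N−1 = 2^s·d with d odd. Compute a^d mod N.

1

719 − 1 = 718 = 2^1 · 359, so d = 359.
12^1 ≡ 12 (mod 719)
12^2 ≡ 12^2 = 144 ≡ 144 (mod 719)
12^4 ≡ 144^2 = 20736 ≡ 604 (mod 719)
12^8 ≡ 604^2 = 364816 ≡ 283 (mod 719)
12^16 ≡ 283^2 = 80089 ≡ 280 (mod 719)
12^32 ≡ 280^2 = 78400 ≡ 29 (mod 719)
12^64 ≡ 29^2 = 841 ≡ 122 (mod 719)
12^128 ≡ 122^2 = 14884 ≡ 504 (mod 719)
12^256 ≡ 504^2 = 254016 ≡ 209 (mod 719)
359 = 256 + 64 + 32 + 4 + 2 + 1 in binary powers of 2.
So 12^359 ≡ 209 · 122 · 29 · 604 · 144 · 12 ≡ 1 (mod 719).
Since 12^d ≡ 1 (mod 719), base 12 does not prove 719 composite.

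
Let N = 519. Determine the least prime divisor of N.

519 is odd.
Digit sum 15, divisible by 3.

3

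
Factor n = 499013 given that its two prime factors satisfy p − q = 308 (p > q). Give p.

Since p = q + 308, we have 499013 = q(q + 308), so q² + 308q − 499013 = 0.
Discriminant: 308² + 4·499013 = 94864 + 1996052 = 2090916; √2090916 = 1446.
q = (−308 + 1446)/2 = 569, and p = q + 308 = 877.
Check: 569 · 877 = 499013.

877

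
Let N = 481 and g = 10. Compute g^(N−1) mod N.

1

10^1 ≡ 10 (mod 481)
10^2 ≡ 10^2 = 100 ≡ 100 (mod 481)
10^4 ≡ 100^2 = 10000 ≡ 380 (mod 481)
10^8 ≡ 380^2 = 144400 ≡ 100 (mod 481)
10^16 ≡ 100^2 = 10000 ≡ 380 (mod 481)
10^32 ≡ 380^2 = 144400 ≡ 100 (mod 481)
10^64 ≡ 100^2 = 10000 ≡ 380 (mod 481)
10^128 ≡ 380^2 = 144400 ≡ 100 (mod 481)
10^256 ≡ 100^2 = 10000 ≡ 380 (mod 481)
480 = 256 + 128 + 64 + 32 in binary powers of 2.
So 10^480 ≡ 380 · 100 · 380 · 100 ≡ 1 (mod 481).
Since the result is 1, base 10 gives no evidence that 481 is composite.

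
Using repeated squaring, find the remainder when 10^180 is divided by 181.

10^1 ≡ 10 (mod 181)
10^2 ≡ 10^2 = 100 ≡ 100 (mod 181)
10^4 ≡ 100^2 = 10000 ≡ 45 (mod 181)
10^8 ≡ 45^2 = 2025 ≡ 34 (mod 181)
10^16 ≡ 34^2 = 1156 ≡ 70 (mod 181)
10^32 ≡ 70^2 = 4900 ≡ 13 (mod 181)
10^64 ≡ 13^2 = 169 ≡ 169 (mod 181)
10^128 ≡ 169^2 = 28561 ≡ 144 (mod 181)
180 = 128 + 32 + 16 + 4 in binary powers of 2.
So 10^180 ≡ 144 · 13 · 70 · 45 ≡ 1 (mod 181).
Since the result is 1, base 10 gives no evidence that 181 is composite.

1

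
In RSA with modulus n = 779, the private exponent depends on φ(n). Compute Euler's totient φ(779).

Factor: 779 = 19 · 41.
φ(779) = (19−1) · (41−1) = 18 · 40 = 720.

720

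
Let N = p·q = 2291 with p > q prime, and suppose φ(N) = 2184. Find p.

79

φ(n) = (p−1)(q−1) = n − (p+q) + 1, so p + q = 2291 − 2184 + 1 = 108.
p and q are the roots of t² − 108t + 2291 = 0.
Discriminant: 108² − 4·2291 = 11664 − 9164 = 2500; √2500 = 50.
q = (108 − 50)/2 = 29, p = (108 + 50)/2 = 79.
Check: 29 · 79 = 2291.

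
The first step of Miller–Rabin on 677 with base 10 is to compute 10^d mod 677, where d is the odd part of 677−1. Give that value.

677 − 1 = 676 = 2^2 · 169, so d = 169.
10^1 ≡ 10 (mod 677)
10^2 ≡ 10^2 = 100 ≡ 100 (mod 677)
10^4 ≡ 100^2 = 10000 ≡ 522 (mod 677)
10^8 ≡ 522^2 = 272484 ≡ 330 (mod 677)
10^16 ≡ 330^2 = 108900 ≡ 580 (mod 677)
10^32 ≡ 580^2 = 336400 ≡ 608 (mod 677)
10^64 ≡ 608^2 = 369664 ≡ 22 (mod 677)
10^128 ≡ 22^2 = 484 ≡ 484 (mod 677)
169 = 128 + 32 + 8 + 1 in binary powers of 2.
So 10^169 ≡ 484 · 608 · 330 · 10 ≡ 676 (mod 677).
Since 10^d ≡ 676 (mod 677), base 10 does not prove 677 composite.

676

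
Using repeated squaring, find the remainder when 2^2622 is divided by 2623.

2553

2^1 ≡ 2 (mod 2623)
2^2 ≡ 2^2 = 4 ≡ 4 (mod 2623)
2^4 ≡ 4^2 = 16 ≡ 16 (mod 2623)
2^8 ≡ 16^2 = 256 ≡ 256 (mod 2623)
2^16 ≡ 256^2 = 65536 ≡ 2584 (mod 2623)
2^32 ≡ 2584^2 = 6677056 ≡ 1521 (mod 2623)
2^64 ≡ 1521^2 = 2313441 ≡ 2578 (mod 2623)
2^128 ≡ 2578^2 = 6646084 ≡ 2025 (mod 2623)
2^256 ≡ 2025^2 = 4100625 ≡ 876 (mod 2623)
2^512 ≡ 876^2 = 767376 ≡ 1460 (mod 2623)
2^1024 ≡ 1460^2 = 2131600 ≡ 1724 (mod 2623)
2^2048 ≡ 1724^2 = 2972176 ≡ 317 (mod 2623)
2622 = 2048 + 512 + 32 + 16 + 8 + 4 + 2 in binary powers of 2.
So 2^2622 ≡ 317 · 1460 · 1521 · 2584 · 256 · 16 · 4 ≡ 2553 (mod 2623).
Since 2553 ≠ 1, base 2 is a Fermat witness: 2623 is composite.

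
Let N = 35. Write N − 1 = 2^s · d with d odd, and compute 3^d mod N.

33

35 − 1 = 34 = 2^1 · 17, so d = 17.
3^1 ≡ 3 (mod 35)
3^2 ≡ 3^2 = 9 ≡ 9 (mod 35)
3^4 ≡ 9^2 = 81 ≡ 11 (mod 35)
3^8 ≡ 11^2 = 121 ≡ 16 (mod 35)
3^16 ≡ 16^2 = 256 ≡ 11 (mod 35)
17 = 16 + 1 in binary powers of 2.
So 3^17 ≡ 11 · 3 ≡ 33 (mod 35).
Squaring chain: 33; never reaches −1, so base 3 is a Miller–Rabin witness that 35 is composite.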